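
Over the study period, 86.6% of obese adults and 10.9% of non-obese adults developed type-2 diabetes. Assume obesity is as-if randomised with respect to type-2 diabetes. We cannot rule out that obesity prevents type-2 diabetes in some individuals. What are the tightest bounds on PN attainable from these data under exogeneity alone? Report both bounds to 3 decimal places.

p₁ = 0.866, p₀ = 0.109.
Under exogeneity alone the bounds on PN are max{0,(p₁−p₀)/p₁} ≤ PN ≤ min{1,(1−p₀)/p₁}.
  lower = (p₁ − p₀)/p₁ = 0.757 / 0.866 ≈ 0.8741
  upper = min{1, (1 − p₀)/p₁} = 0.891 / 0.866 ≈ 1.0289 → capped at 1

0.874 ≤ PN ≤ 1.000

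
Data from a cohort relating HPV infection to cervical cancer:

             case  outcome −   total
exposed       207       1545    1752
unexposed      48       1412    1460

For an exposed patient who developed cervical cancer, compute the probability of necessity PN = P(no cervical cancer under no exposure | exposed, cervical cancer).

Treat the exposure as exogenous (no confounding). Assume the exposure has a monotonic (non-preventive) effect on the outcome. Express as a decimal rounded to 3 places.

PN ≈ 0.722

p₁ = P(outcome | exposed) = 207/1752 = 0.11815
p₀ = P(outcome | unexposed) = 48/1460 = 0.032877
Under exogeneity and monotonicity, PN = (p₁ − p₀) / p₁.
PN = (0.11815 − 0.032877) / 0.11815 = 0.085274 / 0.11815 ≈ 0.7217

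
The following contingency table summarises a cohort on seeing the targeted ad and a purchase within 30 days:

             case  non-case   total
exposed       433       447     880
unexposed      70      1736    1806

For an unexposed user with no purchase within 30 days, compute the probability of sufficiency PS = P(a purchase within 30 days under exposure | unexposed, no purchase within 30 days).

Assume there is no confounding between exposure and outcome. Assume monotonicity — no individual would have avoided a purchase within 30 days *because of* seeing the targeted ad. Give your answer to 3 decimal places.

p₁ = P(outcome | exposed) = 433/880 = 0.49205
p₀ = P(outcome | unexposed) = 70/1806 = 0.03876
Under exogeneity and monotonicity, PS = (p₁ − p₀) / (1 − p₀).
PS = (0.49205 − 0.03876) / (1 − 0.03876) = 0.45329 / 0.96124 ≈ 0.4716

PS ≈ 0.472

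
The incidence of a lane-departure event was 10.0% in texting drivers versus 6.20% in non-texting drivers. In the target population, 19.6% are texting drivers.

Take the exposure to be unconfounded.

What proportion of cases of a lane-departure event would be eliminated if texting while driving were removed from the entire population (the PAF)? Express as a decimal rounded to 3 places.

p₁ = 0.1, p₀ = 0.062.
Overall risk P(Y=1) = π·p₁ + (1−π)·p₀ = 0.196×0.1 + 0.804×0.062 = 0.069448.
Under exogeneity, PAF = [P(Y=1) − p₀] / P(Y=1).
PAF = (0.069448 − 0.062) / 0.069448 ≈ 0.1072

PAF ≈ 0.107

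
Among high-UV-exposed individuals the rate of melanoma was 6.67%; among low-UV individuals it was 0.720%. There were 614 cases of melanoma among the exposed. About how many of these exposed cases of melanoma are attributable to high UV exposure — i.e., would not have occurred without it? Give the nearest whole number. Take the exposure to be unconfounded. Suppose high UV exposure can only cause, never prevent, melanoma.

p₁ = 0.0667, p₀ = 0.0072.
PN = (p₁ − p₀)/p₁ = (0.0667 − 0.0072) / 0.0667 ≈ 0.89205.
Attributable cases ≈ PN × (exposed cases) = 0.89205 × 614 ≈ 547.72.

about 548 cases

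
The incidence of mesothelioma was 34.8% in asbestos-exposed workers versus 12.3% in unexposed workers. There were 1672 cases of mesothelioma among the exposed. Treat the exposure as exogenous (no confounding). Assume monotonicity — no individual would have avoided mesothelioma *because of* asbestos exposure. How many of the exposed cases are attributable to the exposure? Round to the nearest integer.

about 1081 cases

p₁ = 0.348, p₀ = 0.123.
PN = (p₁ − p₀)/p₁ = (0.348 − 0.123) / 0.348 ≈ 0.64655.
Attributable cases ≈ PN × (exposed cases) = 0.64655 × 1672 ≈ 1081.03.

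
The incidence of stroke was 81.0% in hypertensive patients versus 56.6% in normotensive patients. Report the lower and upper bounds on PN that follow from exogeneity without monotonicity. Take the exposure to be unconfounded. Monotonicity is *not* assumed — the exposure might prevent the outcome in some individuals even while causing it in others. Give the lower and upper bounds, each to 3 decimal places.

0.301 ≤ PN ≤ 0.536

p₁ = 0.81, p₀ = 0.566.
Under exogeneity alone the bounds on PN are max{0,(p₁−p₀)/p₁} ≤ PN ≤ min{1,(1−p₀)/p₁}.
  lower = (p₁ − p₀)/p₁ = 0.244 / 0.81 ≈ 0.3012
  upper = min{1, (1 − p₀)/p₁} = 0.434 / 0.81 ≈ 0.5358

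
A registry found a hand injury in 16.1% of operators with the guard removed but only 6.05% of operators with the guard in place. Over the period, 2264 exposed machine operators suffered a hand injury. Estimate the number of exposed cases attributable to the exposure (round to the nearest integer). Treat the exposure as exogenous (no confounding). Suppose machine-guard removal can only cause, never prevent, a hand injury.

about 1413 cases

p₁ = 0.161, p₀ = 0.0605.
PN = (p₁ − p₀)/p₁ = (0.161 − 0.0605) / 0.161 ≈ 0.62422.
Attributable cases ≈ PN × (exposed cases) = 0.62422 × 2264 ≈ 1413.24.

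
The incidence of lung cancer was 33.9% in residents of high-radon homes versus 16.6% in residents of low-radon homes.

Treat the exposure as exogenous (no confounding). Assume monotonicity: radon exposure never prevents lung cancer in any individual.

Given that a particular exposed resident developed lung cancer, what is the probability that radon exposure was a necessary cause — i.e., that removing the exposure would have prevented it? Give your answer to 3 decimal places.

PN ≈ 0.510

p₁ = 0.339, p₀ = 0.166.
Under exogeneity and monotonicity, PN = (p₁ − p₀) / p₁.
PN = (0.339 − 0.166) / 0.339 = 0.173 / 0.339 ≈ 0.5103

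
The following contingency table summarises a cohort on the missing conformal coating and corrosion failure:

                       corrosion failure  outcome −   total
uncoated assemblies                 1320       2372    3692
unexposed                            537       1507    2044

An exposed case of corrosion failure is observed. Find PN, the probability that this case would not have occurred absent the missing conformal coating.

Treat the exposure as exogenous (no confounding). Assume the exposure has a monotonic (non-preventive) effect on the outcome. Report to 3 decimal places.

PN ≈ 0.265

p₁ = P(outcome | exposed) = 1320/3692 = 0.35753
p₀ = P(outcome | unexposed) = 537/2044 = 0.26272
Under exogeneity and monotonicity, PN = (p₁ − p₀)/p₁.
PN = (0.35753 − 0.26272) / 0.35753 ≈ 0.2652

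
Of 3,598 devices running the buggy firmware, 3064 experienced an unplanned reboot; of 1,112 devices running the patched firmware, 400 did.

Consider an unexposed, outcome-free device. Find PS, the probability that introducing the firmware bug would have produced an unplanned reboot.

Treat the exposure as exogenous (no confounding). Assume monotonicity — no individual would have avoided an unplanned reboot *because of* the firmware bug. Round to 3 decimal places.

PS ≈ 0.768

p₁ = P(outcome | exposed) = 3064/3598 = 0.85158
p₀ = P(outcome | unexposed) = 400/1112 = 0.35971
Under exogeneity and monotonicity, PS = (p₁ − p₀) / (1 − p₀).
PS = (0.85158 − 0.35971) / (1 − 0.35971) = 0.49187 / 0.64029 ≈ 0.7682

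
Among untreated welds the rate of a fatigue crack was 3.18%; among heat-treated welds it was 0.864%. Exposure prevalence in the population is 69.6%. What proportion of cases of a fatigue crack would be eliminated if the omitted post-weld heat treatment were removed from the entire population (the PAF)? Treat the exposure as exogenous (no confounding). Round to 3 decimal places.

p₁ = 0.0318, p₀ = 0.00864.
Overall risk P(Y=1) = π·p₁ + (1−π)·p₀ = 0.696×0.0318 + 0.304×0.00864 = 0.024759.
Under exogeneity, PAF = [P(Y=1) − p₀] / P(Y=1).
PAF = (0.024759 − 0.00864) / 0.024759 ≈ 0.6510

PAF ≈ 0.651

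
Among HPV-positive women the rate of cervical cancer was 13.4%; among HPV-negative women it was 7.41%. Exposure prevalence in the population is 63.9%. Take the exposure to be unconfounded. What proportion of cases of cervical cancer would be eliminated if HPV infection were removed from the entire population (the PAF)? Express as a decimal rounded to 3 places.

PAF ≈ 0.341

p₁ = 0.134, p₀ = 0.0741.
Overall risk P(Y=1) = π·p₁ + (1−π)·p₀ = 0.639×0.134 + 0.361×0.0741 = 0.11238.
Under exogeneity, PAF = [P(Y=1) − p₀] / P(Y=1).
PAF = (0.11238 − 0.0741) / 0.11238 ≈ 0.3406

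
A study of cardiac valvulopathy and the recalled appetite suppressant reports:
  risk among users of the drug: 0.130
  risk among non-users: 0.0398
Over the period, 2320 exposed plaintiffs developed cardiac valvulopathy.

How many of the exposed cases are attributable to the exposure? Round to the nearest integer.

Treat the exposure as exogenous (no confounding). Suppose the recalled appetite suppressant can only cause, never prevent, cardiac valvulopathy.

Let p₁ = 0.13, p₀ = 0.0398.
PN = (p₁ − p₀)/p₁ = (0.13 − 0.0398) / 0.13 ≈ 0.69385.
Attributable cases ≈ PN × (exposed cases) = 0.69385 × 2320 ≈ 1609.72.

about 1610 cases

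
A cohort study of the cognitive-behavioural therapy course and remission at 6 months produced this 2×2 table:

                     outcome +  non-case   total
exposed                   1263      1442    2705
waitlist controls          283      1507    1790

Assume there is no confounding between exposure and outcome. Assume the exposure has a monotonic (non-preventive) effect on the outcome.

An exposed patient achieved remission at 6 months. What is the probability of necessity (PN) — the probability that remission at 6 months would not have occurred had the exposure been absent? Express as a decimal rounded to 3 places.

p₁ = P(outcome | exposed) = 1263/2705 = 0.46691
p₀ = P(outcome | unexposed) = 283/1790 = 0.1581
Under exogeneity and monotonicity, PN = (p₁ − p₀) / p₁.
PN = (0.46691 − 0.1581) / 0.46691 = 0.30881 / 0.46691 ≈ 0.6614

PN ≈ 0.661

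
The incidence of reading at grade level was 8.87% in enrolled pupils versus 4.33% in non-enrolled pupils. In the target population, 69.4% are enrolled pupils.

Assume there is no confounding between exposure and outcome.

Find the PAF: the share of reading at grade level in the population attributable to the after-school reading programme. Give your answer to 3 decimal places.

p₁ = 0.0887, p₀ = 0.0433.
Overall risk P(Y=1) = π·p₁ + (1−π)·p₀ = 0.694×0.0887 + 0.306×0.0433 = 0.074808.
Under exogeneity, PAF = [P(Y=1) − p₀] / P(Y=1).
PAF = (0.074808 − 0.0433) / 0.074808 ≈ 0.4212

PAF ≈ 0.421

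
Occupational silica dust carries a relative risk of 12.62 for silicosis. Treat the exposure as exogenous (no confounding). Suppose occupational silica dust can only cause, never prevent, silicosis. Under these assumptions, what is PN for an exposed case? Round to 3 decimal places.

PN ≈ 0.921

Under exogeneity and monotonicity, PN = (RR − 1) / RR = 1 − 1/RR.
PN = (12.62 − 1) / 12.62 = 11.62 / 12.62 ≈ 0.9208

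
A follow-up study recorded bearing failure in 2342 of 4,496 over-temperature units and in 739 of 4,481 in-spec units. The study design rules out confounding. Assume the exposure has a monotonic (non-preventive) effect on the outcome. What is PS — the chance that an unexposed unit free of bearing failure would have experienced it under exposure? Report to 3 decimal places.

PS ≈ 0.426

p₁ = P(outcome | exposed) = 2342/4496 = 0.52091
p₀ = P(outcome | unexposed) = 739/4481 = 0.16492
Under exogeneity and monotonicity, PS = (p₁ − p₀) / (1 − p₀).
PS = (0.52091 − 0.16492) / (1 − 0.16492) = 0.35599 / 0.83508 ≈ 0.4263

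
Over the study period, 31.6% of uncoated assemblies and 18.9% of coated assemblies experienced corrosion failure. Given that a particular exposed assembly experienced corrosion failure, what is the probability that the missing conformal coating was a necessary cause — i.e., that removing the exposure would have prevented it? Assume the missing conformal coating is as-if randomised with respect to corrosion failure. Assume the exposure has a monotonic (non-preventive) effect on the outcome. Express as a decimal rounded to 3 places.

p₁ = 0.316, p₀ = 0.189.
Under exogeneity and monotonicity, PN = (p₁ − p₀) / p₁.
PN = (0.316 − 0.189) / 0.316 = 0.127 / 0.316 ≈ 0.4019

PN ≈ 0.402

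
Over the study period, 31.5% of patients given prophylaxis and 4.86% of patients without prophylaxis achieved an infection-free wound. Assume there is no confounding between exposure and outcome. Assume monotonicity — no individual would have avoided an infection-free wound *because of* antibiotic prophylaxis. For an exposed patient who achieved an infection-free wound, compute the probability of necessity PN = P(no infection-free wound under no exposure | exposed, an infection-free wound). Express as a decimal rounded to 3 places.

PN ≈ 0.846

p₁ = 0.315, p₀ = 0.0486.
Under exogeneity and monotonicity, PN = (p₁ − p₀) / p₁.
PN = (0.315 − 0.0486) / 0.315 = 0.2664 / 0.315 ≈ 0.8457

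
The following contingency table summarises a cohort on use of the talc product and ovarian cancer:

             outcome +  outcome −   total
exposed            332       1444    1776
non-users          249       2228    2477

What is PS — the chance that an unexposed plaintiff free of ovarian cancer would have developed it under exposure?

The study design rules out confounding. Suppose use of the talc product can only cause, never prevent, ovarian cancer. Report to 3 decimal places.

PS ≈ 0.096

p₁ = P(outcome | exposed) = 332/1776 = 0.18694
p₀ = P(outcome | unexposed) = 249/2477 = 0.10052
Under exogeneity and monotonicity, PS = (p₁ − p₀)/(1 − p₀).
PS = (0.18694 − 0.10052) / 0.89948 ≈ 0.0961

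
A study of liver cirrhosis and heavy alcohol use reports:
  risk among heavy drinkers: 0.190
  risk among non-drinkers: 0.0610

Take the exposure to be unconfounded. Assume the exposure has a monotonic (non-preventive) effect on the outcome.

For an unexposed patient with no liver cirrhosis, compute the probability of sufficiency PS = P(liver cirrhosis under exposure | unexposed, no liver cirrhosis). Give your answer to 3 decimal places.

PS ≈ 0.137

Let p₁ = 0.19, p₀ = 0.061.
Under exogeneity and monotonicity, PS = (p₁ − p₀) / (1 − p₀).
PS = (0.19 − 0.061) / (1 − 0.061) = 0.129 / 0.939 ≈ 0.1374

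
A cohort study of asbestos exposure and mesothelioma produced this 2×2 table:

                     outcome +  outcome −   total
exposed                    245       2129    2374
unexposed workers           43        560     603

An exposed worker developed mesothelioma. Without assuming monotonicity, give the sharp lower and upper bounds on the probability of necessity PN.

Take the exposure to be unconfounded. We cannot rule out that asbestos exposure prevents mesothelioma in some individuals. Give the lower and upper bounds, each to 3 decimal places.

0.309 ≤ PN ≤ 1.000

p₁ = P(outcome | exposed) = 245/2374 = 0.1032
p₀ = P(outcome | unexposed) = 43/603 = 0.07131
Under exogeneity alone the bounds on PN are max{0,(p₁−p₀)/p₁} ≤ PN ≤ min{1,(1−p₀)/p₁}.
  lower = (p₁ − p₀)/p₁ = 0.031891 / 0.1032 ≈ 0.3090
  upper = min{1, (1 − p₀)/p₁} = 0.92869 / 0.1032 ≈ 8.9988 → capped at 1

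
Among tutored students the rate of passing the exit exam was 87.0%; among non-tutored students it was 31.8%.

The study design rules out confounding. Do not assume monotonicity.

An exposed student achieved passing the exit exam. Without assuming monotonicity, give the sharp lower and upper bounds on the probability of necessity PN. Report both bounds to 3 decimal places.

0.634 ≤ PN ≤ 0.784

p₁ = 0.87, p₀ = 0.318.
Under exogeneity alone the bounds on PN are max{0,(p₁−p₀)/p₁} ≤ PN ≤ min{1,(1−p₀)/p₁}.
  lower = (p₁ − p₀)/p₁ = 0.552 / 0.87 ≈ 0.6345
  upper = min{1, (1 − p₀)/p₁} = 0.682 / 0.87 ≈ 0.7839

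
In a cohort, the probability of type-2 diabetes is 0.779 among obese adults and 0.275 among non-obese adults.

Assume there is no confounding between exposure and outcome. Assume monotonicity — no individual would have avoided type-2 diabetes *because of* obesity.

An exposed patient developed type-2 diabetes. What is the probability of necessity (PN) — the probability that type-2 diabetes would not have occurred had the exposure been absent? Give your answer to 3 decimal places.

PN ≈ 0.647

Let p₁ = 0.779, p₀ = 0.275.
Under exogeneity and monotonicity, PN = (p₁ − p₀) / p₁.
PN = (0.779 − 0.275) / 0.779 = 0.504 / 0.779 ≈ 0.6470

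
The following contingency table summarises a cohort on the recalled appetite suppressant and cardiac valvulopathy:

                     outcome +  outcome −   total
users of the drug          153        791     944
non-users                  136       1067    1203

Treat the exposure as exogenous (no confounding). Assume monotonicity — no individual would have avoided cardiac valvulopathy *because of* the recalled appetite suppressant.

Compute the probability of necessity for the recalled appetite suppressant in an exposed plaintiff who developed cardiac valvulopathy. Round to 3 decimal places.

p₁ = P(outcome | exposed) = 153/944 = 0.16208
p₀ = P(outcome | unexposed) = 136/1203 = 0.11305
Under exogeneity and monotonicity, PN = (p₁ − p₀) / p₁.
PN = (0.16208 − 0.11305) / 0.16208 = 0.049026 / 0.16208 ≈ 0.3025

PN ≈ 0.302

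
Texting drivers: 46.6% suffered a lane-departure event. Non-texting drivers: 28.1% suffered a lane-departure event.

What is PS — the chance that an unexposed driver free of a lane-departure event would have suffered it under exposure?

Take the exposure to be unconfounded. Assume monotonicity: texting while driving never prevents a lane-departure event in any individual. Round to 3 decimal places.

p₁ = 0.466, p₀ = 0.281.
Under exogeneity and monotonicity, PS = (p₁ − p₀) / (1 − p₀).
PS = (0.466 − 0.281) / (1 − 0.281) = 0.185 / 0.719 ≈ 0.2573

PS ≈ 0.257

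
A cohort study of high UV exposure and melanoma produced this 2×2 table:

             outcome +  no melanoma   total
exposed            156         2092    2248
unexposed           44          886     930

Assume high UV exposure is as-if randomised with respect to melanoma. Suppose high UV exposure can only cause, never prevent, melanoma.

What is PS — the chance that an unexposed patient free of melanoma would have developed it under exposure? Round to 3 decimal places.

p₁ = P(outcome | exposed) = 156/2248 = 0.069395
p₀ = P(outcome | unexposed) = 44/930 = 0.047312
Under exogeneity and monotonicity, PS = (p₁ − p₀)/(1 − p₀).
PS = (0.069395 − 0.047312) / 0.95269 ≈ 0.0232

PS ≈ 0.023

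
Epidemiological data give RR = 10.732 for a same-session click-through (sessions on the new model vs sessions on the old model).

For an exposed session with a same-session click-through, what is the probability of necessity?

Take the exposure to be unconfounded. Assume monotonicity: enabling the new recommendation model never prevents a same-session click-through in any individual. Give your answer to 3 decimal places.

PN ≈ 0.907

Under exogeneity and monotonicity, PN = (RR − 1) / RR = 1 − 1/RR.
PN = (10.732 − 1) / 10.732 = 9.732 / 10.732 ≈ 0.9068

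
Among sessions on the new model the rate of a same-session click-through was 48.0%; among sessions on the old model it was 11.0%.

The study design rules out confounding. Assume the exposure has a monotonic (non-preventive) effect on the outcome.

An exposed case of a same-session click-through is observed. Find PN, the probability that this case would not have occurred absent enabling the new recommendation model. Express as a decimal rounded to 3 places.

PN ≈ 0.771

p₁ = 0.48, p₀ = 0.11.
Under exogeneity and monotonicity, PN = (p₁ − p₀) / p₁.
PN = (0.48 − 0.11) / 0.48 = 0.37 / 0.48 ≈ 0.7708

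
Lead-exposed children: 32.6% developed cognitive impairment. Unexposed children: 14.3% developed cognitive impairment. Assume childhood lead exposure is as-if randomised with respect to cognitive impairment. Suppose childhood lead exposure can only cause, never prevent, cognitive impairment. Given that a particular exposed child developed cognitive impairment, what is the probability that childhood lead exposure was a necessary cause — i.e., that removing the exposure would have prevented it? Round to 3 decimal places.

PN ≈ 0.561

p₁ = 0.326, p₀ = 0.143.
Under exogeneity and monotonicity, PN = (p₁ − p₀) / p₁.
PN = (0.326 − 0.143) / 0.326 = 0.183 / 0.326 ≈ 0.5613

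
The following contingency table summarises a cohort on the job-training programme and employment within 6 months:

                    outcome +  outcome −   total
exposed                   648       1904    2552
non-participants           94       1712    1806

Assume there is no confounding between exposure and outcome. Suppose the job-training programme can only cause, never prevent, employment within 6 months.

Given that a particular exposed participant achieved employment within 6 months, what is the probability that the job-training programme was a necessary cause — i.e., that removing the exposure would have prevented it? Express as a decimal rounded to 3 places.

p₁ = P(outcome | exposed) = 648/2552 = 0.25392
p₀ = P(outcome | unexposed) = 94/1806 = 0.052049
Under exogeneity and monotonicity, PN = (p₁ − p₀) / p₁.
PN = (0.25392 − 0.052049) / 0.25392 = 0.20187 / 0.25392 ≈ 0.7950

PN ≈ 0.795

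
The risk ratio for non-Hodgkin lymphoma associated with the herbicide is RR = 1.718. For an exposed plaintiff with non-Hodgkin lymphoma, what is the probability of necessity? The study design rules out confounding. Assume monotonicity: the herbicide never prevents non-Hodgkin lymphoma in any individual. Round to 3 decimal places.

PN ≈ 0.418

Under exogeneity and monotonicity, PN = (RR − 1) / RR = 1 − 1/RR.
PN = (1.718 − 1) / 1.718 = 0.718 / 1.718 ≈ 0.4179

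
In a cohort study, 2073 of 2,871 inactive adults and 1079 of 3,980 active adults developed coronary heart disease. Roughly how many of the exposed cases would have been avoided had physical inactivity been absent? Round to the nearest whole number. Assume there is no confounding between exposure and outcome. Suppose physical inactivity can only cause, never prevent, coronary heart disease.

about 1295 cases

p₁ = P(outcome | exposed) = 2073/2871 = 0.72205
p₀ = P(outcome | unexposed) = 1079/3980 = 0.27111
PN = (p₁ − p₀)/p₁ = (0.72205 − 0.27111) / 0.72205 ≈ 0.62453.
Attributable cases ≈ PN × (exposed cases) = 0.62453 × 2073 ≈ 1294.66.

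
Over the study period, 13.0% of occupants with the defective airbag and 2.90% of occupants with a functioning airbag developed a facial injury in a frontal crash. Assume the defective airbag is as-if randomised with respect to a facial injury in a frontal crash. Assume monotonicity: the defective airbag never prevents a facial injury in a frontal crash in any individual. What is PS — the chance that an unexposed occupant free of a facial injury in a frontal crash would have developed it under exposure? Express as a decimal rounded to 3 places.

PS ≈ 0.104

p₁ = 0.13, p₀ = 0.029.
Under exogeneity and monotonicity, PS = (p₁ − p₀) / (1 − p₀).
PS = (0.13 − 0.029) / (1 − 0.029) = 0.101 / 0.971 ≈ 0.1040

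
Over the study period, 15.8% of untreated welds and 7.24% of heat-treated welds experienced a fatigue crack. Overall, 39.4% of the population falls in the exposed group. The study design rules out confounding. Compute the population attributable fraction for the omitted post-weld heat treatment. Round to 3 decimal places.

PAF ≈ 0.318

p₁ = 0.158, p₀ = 0.0724.
Overall risk P(Y=1) = π·p₁ + (1−π)·p₀ = 0.394×0.158 + 0.606×0.0724 = 0.10613.
Under exogeneity, PAF = [P(Y=1) − p₀] / P(Y=1).
PAF = (0.10613 − 0.0724) / 0.10613 ≈ 0.3178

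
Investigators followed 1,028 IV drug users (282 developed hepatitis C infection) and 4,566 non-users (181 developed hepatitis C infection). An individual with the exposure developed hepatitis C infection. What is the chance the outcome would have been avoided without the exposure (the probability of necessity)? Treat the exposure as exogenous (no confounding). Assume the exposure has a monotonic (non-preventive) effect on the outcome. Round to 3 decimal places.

p₁ = P(outcome | exposed) = 282/1028 = 0.27432
p₀ = P(outcome | unexposed) = 181/4566 = 0.039641
Under exogeneity and monotonicity, PN = (p₁ − p₀) / p₁.
PN = (0.27432 − 0.039641) / 0.27432 = 0.23468 / 0.27432 ≈ 0.8555

PN ≈ 0.855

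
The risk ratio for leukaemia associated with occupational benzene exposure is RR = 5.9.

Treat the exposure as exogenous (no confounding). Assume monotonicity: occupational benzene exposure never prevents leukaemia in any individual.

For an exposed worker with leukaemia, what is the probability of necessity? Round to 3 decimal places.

PN ≈ 0.831

Under exogeneity and monotonicity, PN = (RR − 1) / RR = 1 − 1/RR.
PN = (5.9 − 1) / 5.9 = 4.9 / 5.9 ≈ 0.8305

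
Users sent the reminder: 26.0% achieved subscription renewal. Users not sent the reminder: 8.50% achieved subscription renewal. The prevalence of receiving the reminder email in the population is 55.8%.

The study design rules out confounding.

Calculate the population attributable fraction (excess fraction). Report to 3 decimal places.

PAF ≈ 0.535

p₁ = 0.26, p₀ = 0.085.
Overall risk P(Y=1) = π·p₁ + (1−π)·p₀ = 0.558×0.26 + 0.442×0.085 = 0.18265.
Under exogeneity, PAF = [P(Y=1) − p₀] / P(Y=1).
PAF = (0.18265 − 0.085) / 0.18265 ≈ 0.5346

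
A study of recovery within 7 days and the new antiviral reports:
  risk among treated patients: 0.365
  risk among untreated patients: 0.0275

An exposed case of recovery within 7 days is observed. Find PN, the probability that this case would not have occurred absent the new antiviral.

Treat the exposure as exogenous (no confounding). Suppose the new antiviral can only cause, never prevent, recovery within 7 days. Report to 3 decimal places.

PN ≈ 0.925

Let p₁ = 0.365, p₀ = 0.0275.
Under exogeneity and monotonicity, PN = (p₁ − p₀) / p₁.
PN = (0.365 − 0.0275) / 0.365 = 0.3375 / 0.365 ≈ 0.9247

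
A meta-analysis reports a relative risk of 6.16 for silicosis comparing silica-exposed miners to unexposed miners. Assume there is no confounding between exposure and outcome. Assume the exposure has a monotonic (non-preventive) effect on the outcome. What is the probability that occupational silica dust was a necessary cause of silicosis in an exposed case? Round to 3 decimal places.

PN ≈ 0.838

Under exogeneity and monotonicity, PN = (RR − 1) / RR = 1 − 1/RR.
PN = (6.16 − 1) / 6.16 = 5.16 / 6.16 ≈ 0.8377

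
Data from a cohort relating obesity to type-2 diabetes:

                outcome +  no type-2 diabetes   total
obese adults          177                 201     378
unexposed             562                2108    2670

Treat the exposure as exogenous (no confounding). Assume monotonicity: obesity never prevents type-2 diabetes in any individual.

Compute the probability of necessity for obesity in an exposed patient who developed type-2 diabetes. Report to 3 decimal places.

PN ≈ 0.550

p₁ = P(outcome | exposed) = 177/378 = 0.46825
p₀ = P(outcome | unexposed) = 562/2670 = 0.21049
Under exogeneity and monotonicity, PN = (p₁ − p₀)/p₁.
PN = (0.46825 − 0.21049) / 0.46825 ≈ 0.5505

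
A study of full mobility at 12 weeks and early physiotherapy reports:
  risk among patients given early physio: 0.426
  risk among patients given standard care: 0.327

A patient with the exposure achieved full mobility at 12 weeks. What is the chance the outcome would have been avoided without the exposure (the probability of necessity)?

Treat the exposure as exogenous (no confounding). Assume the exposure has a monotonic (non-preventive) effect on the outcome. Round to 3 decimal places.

Let p₁ = 0.426, p₀ = 0.327.
Under exogeneity and monotonicity, PN = (p₁ − p₀) / p₁.
PN = (0.426 − 0.327) / 0.426 = 0.099 / 0.426 ≈ 0.2324

PN ≈ 0.232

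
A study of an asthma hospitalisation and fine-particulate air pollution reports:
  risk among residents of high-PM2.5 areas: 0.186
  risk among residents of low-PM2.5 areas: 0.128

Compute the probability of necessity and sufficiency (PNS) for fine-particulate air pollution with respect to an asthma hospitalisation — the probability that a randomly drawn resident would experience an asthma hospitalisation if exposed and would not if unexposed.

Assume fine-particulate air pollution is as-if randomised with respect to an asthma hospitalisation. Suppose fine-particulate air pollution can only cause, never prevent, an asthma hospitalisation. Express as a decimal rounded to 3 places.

PNS ≈ 0.058

Let p₁ = 0.186, p₀ = 0.128.
Under exogeneity and monotonicity, PNS = p₁ − p₀.
PNS = 0.186 − 0.128 = 0.058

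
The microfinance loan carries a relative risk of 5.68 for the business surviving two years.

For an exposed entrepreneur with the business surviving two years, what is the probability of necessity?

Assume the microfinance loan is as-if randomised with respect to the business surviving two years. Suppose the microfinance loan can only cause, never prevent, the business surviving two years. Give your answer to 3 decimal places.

Under exogeneity and monotonicity, PN = (RR − 1) / RR = 1 − 1/RR.
PN = (5.68 − 1) / 5.68 = 4.68 / 5.68 ≈ 0.8239

PN ≈ 0.824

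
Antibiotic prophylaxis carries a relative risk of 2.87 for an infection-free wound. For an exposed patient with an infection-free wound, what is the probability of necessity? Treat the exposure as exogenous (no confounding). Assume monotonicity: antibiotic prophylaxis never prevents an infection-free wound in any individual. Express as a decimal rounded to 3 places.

Under exogeneity and monotonicity, PN = (RR − 1) / RR = 1 − 1/RR.
PN = (2.87 − 1) / 2.87 = 1.87 / 2.87 ≈ 0.6516

PN ≈ 0.652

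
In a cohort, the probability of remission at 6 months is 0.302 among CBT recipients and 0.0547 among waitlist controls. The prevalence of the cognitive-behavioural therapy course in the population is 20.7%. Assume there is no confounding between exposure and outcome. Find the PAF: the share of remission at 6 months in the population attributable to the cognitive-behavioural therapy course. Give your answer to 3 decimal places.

PAF ≈ 0.483

Let p₁ = 0.302, p₀ = 0.0547.
Overall risk P(Y=1) = π·p₁ + (1−π)·p₀ = 0.207×0.302 + 0.793×0.0547 = 0.10589.
Under exogeneity, PAF = [P(Y=1) − p₀] / P(Y=1).
PAF = (0.10589 − 0.0547) / 0.10589 ≈ 0.4834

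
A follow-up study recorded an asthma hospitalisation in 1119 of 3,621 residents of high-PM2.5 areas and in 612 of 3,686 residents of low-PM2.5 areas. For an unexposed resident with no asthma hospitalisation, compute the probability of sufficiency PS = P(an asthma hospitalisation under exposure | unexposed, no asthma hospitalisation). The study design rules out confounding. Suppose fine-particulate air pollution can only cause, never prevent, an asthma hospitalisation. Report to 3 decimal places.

p₁ = P(outcome | exposed) = 1119/3621 = 0.30903
p₀ = P(outcome | unexposed) = 612/3686 = 0.16603
Under exogeneity and monotonicity, PS = (p₁ − p₀) / (1 − p₀).
PS = (0.30903 − 0.16603) / (1 − 0.16603) = 0.143 / 0.83397 ≈ 0.1715

PS ≈ 0.171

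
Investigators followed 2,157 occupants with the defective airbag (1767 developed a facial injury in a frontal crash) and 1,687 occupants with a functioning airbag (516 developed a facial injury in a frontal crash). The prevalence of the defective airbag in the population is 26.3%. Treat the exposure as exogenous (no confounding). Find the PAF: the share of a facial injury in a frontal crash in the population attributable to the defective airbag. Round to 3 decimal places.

p₁ = P(outcome | exposed) = 1767/2157 = 0.81919
p₀ = P(outcome | unexposed) = 516/1687 = 0.30587
Overall risk P(Y=1) = π·p₁ + (1−π)·p₀ = 0.263×0.81919 + 0.737×0.30587 = 0.44087.
Under exogeneity, PAF = [P(Y=1) − p₀] / P(Y=1).
PAF = (0.44087 − 0.30587) / 0.44087 ≈ 0.3062

PAF ≈ 0.306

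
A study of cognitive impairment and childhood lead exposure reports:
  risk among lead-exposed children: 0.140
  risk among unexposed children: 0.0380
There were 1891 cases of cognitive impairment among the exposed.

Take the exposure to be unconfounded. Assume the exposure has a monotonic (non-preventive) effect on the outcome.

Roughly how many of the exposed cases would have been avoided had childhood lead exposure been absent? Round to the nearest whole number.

Let p₁ = 0.14, p₀ = 0.038.
PN = (p₁ − p₀)/p₁ = (0.14 − 0.038) / 0.14 ≈ 0.72857.
Attributable cases ≈ PN × (exposed cases) = 0.72857 × 1891 ≈ 1377.73.

about 1378 cases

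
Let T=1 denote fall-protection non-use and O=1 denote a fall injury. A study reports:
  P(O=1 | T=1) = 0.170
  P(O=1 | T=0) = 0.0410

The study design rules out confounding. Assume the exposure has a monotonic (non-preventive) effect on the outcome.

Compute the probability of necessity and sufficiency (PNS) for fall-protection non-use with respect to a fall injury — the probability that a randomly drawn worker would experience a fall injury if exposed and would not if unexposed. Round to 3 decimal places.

PNS ≈ 0.129

Let p₁ = 0.17, p₀ = 0.041.
Under exogeneity and monotonicity, PNS = p₁ − p₀.
PNS = 0.17 − 0.041 = 0.129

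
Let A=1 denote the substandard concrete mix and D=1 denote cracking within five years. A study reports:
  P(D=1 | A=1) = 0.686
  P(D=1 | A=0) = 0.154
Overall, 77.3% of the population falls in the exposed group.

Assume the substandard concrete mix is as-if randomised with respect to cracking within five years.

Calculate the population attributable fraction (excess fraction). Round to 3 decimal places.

Let p₁ = 0.686, p₀ = 0.154.
Overall risk P(Y=1) = π·p₁ + (1−π)·p₀ = 0.773×0.686 + 0.227×0.154 = 0.56524.
Under exogeneity, PAF = [P(Y=1) − p₀] / P(Y=1).
PAF = (0.56524 − 0.154) / 0.56524 ≈ 0.7275

PAF ≈ 0.728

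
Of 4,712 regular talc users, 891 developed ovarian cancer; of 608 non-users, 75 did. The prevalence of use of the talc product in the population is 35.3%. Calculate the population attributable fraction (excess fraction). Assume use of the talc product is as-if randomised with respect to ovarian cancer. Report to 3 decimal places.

PAF ≈ 0.158

p₁ = P(outcome | exposed) = 891/4712 = 0.18909
p₀ = P(outcome | unexposed) = 75/608 = 0.12336
Overall risk P(Y=1) = π·p₁ + (1−π)·p₀ = 0.353×0.18909 + 0.647×0.12336 = 0.14656.
Under exogeneity, PAF = [P(Y=1) − p₀] / P(Y=1).
PAF = (0.14656 − 0.12336) / 0.14656 ≈ 0.1583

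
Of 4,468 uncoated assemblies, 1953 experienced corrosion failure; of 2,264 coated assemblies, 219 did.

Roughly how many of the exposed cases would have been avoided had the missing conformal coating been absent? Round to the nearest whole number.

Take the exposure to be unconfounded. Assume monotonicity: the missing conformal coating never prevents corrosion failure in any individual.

p₁ = P(outcome | exposed) = 1953/4468 = 0.43711
p₀ = P(outcome | unexposed) = 219/2264 = 0.096731
PN = (p₁ − p₀)/p₁ = (0.43711 − 0.096731) / 0.43711 ≈ 0.77870.
Attributable cases ≈ PN × (exposed cases) = 0.77870 × 1953 ≈ 1520.80.

about 1521 cases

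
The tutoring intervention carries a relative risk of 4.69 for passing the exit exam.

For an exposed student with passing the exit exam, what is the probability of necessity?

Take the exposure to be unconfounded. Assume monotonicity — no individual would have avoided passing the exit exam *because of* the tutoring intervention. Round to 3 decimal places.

PN ≈ 0.787

Under exogeneity and monotonicity, PN = (RR − 1) / RR = 1 − 1/RR.
PN = (4.69 − 1) / 4.69 = 3.69 / 4.69 ≈ 0.7868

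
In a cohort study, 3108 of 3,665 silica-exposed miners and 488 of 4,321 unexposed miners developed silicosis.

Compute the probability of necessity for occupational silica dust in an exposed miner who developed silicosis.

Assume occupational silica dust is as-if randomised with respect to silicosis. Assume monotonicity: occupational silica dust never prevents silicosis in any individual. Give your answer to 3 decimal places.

PN ≈ 0.867

p₁ = P(outcome | exposed) = 3108/3665 = 0.84802
p₀ = P(outcome | unexposed) = 488/4321 = 0.11294
Under exogeneity and monotonicity, PN = (p₁ − p₀) / p₁.
PN = (0.84802 − 0.11294) / 0.84802 = 0.73509 / 0.84802 ≈ 0.8668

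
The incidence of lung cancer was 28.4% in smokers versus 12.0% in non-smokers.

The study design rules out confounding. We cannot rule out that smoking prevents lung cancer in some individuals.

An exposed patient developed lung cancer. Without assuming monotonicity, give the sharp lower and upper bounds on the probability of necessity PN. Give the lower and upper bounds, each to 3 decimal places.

0.577 ≤ PN ≤ 1.000

p₁ = 0.284, p₀ = 0.12.
Under exogeneity alone the bounds on PN are max{0,(p₁−p₀)/p₁} ≤ PN ≤ min{1,(1−p₀)/p₁}.
  lower = (p₁ − p₀)/p₁ = 0.164 / 0.284 ≈ 0.5775
  upper = min{1, (1 − p₀)/p₁} = 0.88 / 0.284 ≈ 3.0986 → capped at 1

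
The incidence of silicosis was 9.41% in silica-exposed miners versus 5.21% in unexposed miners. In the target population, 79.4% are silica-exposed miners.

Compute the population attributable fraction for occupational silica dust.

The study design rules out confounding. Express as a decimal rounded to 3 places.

p₁ = 0.0941, p₀ = 0.0521.
Overall risk P(Y=1) = π·p₁ + (1−π)·p₀ = 0.794×0.0941 + 0.206×0.0521 = 0.085448.
Under exogeneity, PAF = [P(Y=1) − p₀] / P(Y=1).
PAF = (0.085448 − 0.0521) / 0.085448 ≈ 0.3903

PAF ≈ 0.390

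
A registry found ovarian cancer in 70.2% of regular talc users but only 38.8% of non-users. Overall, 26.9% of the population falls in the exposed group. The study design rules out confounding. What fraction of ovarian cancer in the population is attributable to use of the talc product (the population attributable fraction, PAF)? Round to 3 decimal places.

PAF ≈ 0.179

p₁ = 0.702, p₀ = 0.388.
Overall risk P(Y=1) = π·p₁ + (1−π)·p₀ = 0.269×0.702 + 0.731×0.388 = 0.47247.
Under exogeneity, PAF = [P(Y=1) − p₀] / P(Y=1).
PAF = (0.47247 − 0.388) / 0.47247 ≈ 0.1788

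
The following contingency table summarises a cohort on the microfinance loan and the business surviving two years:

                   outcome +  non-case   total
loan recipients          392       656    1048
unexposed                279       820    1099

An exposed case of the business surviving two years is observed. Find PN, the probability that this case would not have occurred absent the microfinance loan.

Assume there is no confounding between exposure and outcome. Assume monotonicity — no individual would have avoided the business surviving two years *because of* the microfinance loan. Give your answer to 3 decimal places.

p₁ = P(outcome | exposed) = 392/1048 = 0.37405
p₀ = P(outcome | unexposed) = 279/1099 = 0.25387
Under exogeneity and monotonicity, PN = (p₁ − p₀)/p₁.
PN = (0.37405 − 0.25387) / 0.37405 ≈ 0.3213

PN ≈ 0.321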